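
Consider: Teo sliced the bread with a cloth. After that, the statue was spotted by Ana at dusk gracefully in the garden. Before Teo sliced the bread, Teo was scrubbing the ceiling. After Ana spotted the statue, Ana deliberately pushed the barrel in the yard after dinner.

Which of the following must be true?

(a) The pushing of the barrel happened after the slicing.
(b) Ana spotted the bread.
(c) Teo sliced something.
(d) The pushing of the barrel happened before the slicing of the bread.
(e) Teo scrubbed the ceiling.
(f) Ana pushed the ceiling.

(a) Entailed — the narrative places the slicing before the pushing.
(b) Not entailed — Ana spotted the statue, not the bread; the bread belongs to the slicing event.
(c) Entailed — the original entails any weakening of itself; this just drops 'with a cloth' and generalizes the patient.
(d) Not entailed — the narrative places the slicing before the pushing, not after.
(e) Entailed — 'scrub' is an activity; 'was scrubbing' entails that some scrubbing happened, so 'scrubbed' holds.
(f) Not entailed — Ana pushed the barrel, not the ceiling; the ceiling belongs to the scrubbing event.

(a), (c), (e)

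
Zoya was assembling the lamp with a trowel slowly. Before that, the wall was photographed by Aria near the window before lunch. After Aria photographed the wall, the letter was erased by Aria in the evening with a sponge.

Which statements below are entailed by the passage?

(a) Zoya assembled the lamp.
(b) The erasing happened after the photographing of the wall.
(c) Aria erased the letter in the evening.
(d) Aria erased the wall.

(a) Not entailed — 'was assembling' is progressive on an accomplishment; it does not entail the completed 'assembled'.
(b) Entailed — the narrative places the photographing before the erasing.
(c) Entailed — the original entails any weakening of itself; this just drops 'with a sponge'.
(d) Not entailed — Aria erased the letter, not the wall; the wall belongs to the photographing event.

(b), (c)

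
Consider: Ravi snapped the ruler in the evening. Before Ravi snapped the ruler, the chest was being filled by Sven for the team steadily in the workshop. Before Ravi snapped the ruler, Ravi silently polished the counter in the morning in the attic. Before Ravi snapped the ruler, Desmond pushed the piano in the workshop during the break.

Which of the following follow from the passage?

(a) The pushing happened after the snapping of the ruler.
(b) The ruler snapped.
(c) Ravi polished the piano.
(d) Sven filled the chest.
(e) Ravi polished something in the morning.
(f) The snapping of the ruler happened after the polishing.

(a) Not entailed — the narrative places the pushing before the snapping, not after.
(b) Entailed — 'Ravi snapped the ruler' is causative; it entails the inchoative 'the ruler snapped'.
(c) Not entailed — Ravi polished the counter, not the piano; the piano belongs to the pushing event.
(d) Not entailed — 'was filling' is progressive on an accomplishment; it does not entail the completed 'filled'.
(e) Entailed — this follows by dropping conjuncts from the polishing event's description.
(f) Entailed — the narrative places the polishing before the snapping.

(b), (e), (f)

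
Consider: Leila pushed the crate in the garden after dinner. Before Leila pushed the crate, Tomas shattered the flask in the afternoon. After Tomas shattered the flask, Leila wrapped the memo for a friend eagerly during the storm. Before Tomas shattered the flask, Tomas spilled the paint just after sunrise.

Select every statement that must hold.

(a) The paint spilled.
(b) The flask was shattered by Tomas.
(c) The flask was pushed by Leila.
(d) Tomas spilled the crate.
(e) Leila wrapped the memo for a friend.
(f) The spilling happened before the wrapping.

(a) Entailed — 'Tomas spilled the paint' is causative; it entails the inchoative 'the paint spilled'.
(b) Entailed — the original entails any weakening of itself; this just drops 'in the afternoon'.
(c) Not entailed — Leila pushed the crate, not the flask; the flask belongs to the shattering event.
(d) Not entailed — Tomas spilled the paint, not the crate; the crate belongs to the pushing event.
(e) Entailed — every conjunct here is already in the original wrapping event.
(f) Entailed — the narrative places the spilling before the wrapping.

(a), (b), (e), (f)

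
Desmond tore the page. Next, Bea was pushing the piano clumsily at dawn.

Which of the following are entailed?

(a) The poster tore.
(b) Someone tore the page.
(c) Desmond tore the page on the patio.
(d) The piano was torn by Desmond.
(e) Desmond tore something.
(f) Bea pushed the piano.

(a) Not entailed — the page is what tore, not the poster.
(b) Entailed — this follows by dropping conjuncts from the tearing event's description.
(c) Not entailed — 'on the patio' adds information not in the original event.
(d) Not entailed — Desmond tore the page, not the piano; the piano belongs to the pushing event.
(e) Entailed — every conjunct here is already in the original tearing event.
(f) Entailed — 'push' is an activity; 'was pushing' entails that some pushing happened, so 'pushed' holds.

(b), (e), (f)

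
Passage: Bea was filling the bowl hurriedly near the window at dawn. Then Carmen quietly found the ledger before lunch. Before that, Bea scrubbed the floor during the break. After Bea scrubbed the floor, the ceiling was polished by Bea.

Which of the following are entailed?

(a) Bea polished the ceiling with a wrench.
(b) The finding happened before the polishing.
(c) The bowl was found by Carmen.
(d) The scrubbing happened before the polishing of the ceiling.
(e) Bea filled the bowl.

(a) Not entailed — 'with a wrench' adds information not in the original event.
(b) Not entailed — the narrative doesn't order the finding relative to the polishing.
(c) Not entailed — Carmen found the ledger, not the bowl; the bowl belongs to the filling event.
(d) Entailed — the narrative places the scrubbing before the polishing.
(e) Not entailed — 'was filling' is progressive on an accomplishment; it does not entail the completed 'filled'.

(d)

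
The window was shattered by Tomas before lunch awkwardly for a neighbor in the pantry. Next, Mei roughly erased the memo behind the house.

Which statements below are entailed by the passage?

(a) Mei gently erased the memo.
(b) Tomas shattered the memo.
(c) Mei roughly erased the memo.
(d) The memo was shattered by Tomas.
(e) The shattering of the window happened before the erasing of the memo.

(a) Not entailed — 'gently' adds a manner not in (and inconsistent with) the original.
(b) Not entailed — Tomas shattered the window, not the memo; the memo belongs to the erasing event.
(c) Entailed — dropping 'behind the house' leaves a sub-description the original still satisfies.
(d) Not entailed — Tomas shattered the window, not the memo; the memo belongs to the erasing event.
(e) Entailed — the narrative places the shattering before the erasing.

(c), (e)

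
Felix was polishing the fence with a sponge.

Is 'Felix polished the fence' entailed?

yes

'polish' is atelic; if Felix was polishing the fence, then Felix polished the fence (for some time).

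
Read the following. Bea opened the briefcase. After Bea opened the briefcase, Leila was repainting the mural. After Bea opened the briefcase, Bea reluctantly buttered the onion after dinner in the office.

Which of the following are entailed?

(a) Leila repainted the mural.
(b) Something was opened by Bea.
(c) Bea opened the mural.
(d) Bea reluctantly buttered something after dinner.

(a) Not entailed — 'was repainting' is progressive on an accomplishment; it does not entail the completed 'repainted'.
(b) Entailed — the original entails any weakening of itself; this just generalizes the patient.
(c) Not entailed — Bea opened the briefcase, not the mural; the mural belongs to the repainting event.
(d) Entailed — this follows by dropping conjuncts from the buttering event's description.

(b), (d)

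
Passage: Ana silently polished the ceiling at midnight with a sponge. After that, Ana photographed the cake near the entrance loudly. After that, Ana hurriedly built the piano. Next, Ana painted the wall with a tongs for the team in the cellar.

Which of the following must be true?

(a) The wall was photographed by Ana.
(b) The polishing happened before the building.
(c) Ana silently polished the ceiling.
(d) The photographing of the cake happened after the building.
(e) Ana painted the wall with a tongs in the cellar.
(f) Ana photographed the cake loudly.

(b), (c), (e), (f)

(a) Not entailed — Ana photographed the cake, not the wall; the wall belongs to the painting event.
(b) Entailed — the narrative places the polishing before the building.
(c) Entailed — the original entails any weakening of itself; this just drops 'at midnight', 'with a sponge'.
(d) Not entailed — the narrative places the photographing before the building, not after.
(e) Entailed — every conjunct here is already in the original painting event.
(f) Entailed — the original entails any weakening of itself; this just drops 'near the entrance'.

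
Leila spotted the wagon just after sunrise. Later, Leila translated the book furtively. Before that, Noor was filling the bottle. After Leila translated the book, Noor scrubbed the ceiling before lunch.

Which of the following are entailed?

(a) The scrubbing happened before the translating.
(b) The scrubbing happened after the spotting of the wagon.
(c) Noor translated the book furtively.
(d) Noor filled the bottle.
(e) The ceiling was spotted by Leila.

(b)

(a) Not entailed — the narrative places the translating before the scrubbing, not after.
(b) Entailed — the narrative places the spotting before the scrubbing.
(c) Not entailed — the passage has Leila translating the book, not Noor.
(d) Not entailed — 'was filling' is progressive on an accomplishment; it does not entail the completed 'filled'.
(e) Not entailed — Leila spotted the wagon, not the ceiling; the ceiling belongs to the scrubbing event.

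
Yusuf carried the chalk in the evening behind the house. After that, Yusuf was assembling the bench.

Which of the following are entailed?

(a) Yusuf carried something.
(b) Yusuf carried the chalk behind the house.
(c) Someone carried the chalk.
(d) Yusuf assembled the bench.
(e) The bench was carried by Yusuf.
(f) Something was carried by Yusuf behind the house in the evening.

(a), (b), (c), (f)

(a) Entailed — this follows by dropping conjuncts from the carrying event's description.
(b) Entailed — every conjunct here is already in the original carrying event.
(c) Entailed — this follows by dropping conjuncts from the carrying event's description.
(d) Not entailed — 'was assembling' is progressive on an accomplishment; it does not entail the completed 'assembled'.
(e) Not entailed — Yusuf carried the chalk, not the bench; the bench belongs to the assembling event.
(f) Entailed — every conjunct here is already in the original carrying event.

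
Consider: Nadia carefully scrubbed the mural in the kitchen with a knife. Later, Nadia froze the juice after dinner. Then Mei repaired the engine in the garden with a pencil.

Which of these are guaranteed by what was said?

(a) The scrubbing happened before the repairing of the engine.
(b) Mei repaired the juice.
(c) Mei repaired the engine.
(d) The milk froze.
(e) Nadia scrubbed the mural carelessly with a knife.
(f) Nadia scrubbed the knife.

(a) Entailed — the narrative places the scrubbing before the repairing.
(b) Not entailed — Mei repaired the engine, not the juice; the juice belongs to the freezing event.
(c) Entailed — this follows by dropping conjuncts from the repairing event's description.
(d) Not entailed — the juice is what froze, not the milk.
(e) Not entailed — 'carelessly' adds a manner not in (and inconsistent with) the original.
(f) Not entailed — the knife is the instrument, not what was scrubbed.

(a), (c)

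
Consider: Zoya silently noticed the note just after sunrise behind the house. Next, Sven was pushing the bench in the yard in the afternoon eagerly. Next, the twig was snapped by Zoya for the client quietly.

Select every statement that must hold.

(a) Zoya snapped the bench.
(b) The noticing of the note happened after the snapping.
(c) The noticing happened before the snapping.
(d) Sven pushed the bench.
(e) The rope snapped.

(a) Not entailed — Zoya snapped the twig, not the bench; the bench belongs to the pushing event.
(b) Not entailed — the narrative places the noticing before the snapping, not after.
(c) Entailed — the narrative places the noticing before the snapping.
(d) Entailed — 'push' is an activity; 'was pushing' entails that some pushing happened, so 'pushed' holds.
(e) Not entailed — the twig is what snapped, not the rope.

(c), (d)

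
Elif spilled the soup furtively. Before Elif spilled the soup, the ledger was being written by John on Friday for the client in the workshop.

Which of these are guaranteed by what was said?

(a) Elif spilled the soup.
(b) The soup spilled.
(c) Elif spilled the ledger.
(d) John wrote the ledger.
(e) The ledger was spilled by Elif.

(a) Entailed — every conjunct here is already in the original spilling event.
(b) Entailed — 'Elif spilled the soup' is causative; it entails the inchoative 'the soup spilled'.
(c) Not entailed — Elif spilled the soup, not the ledger; the ledger belongs to the writing event.
(d) Not entailed — 'was writing' is progressive on an accomplishment; it does not entail the completed 'wrote'.
(e) Not entailed — Elif spilled the soup, not the ledger; the ledger belongs to the writing event.

(a), (b)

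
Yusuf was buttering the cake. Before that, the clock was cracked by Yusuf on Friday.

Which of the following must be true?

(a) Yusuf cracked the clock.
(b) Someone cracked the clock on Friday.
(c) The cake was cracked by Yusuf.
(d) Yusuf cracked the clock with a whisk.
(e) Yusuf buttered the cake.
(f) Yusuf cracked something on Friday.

(a) Entailed — every conjunct here is already in the original cracking event.
(b) Entailed — the original entails any weakening of itself; this just generalizes the agent.
(c) Not entailed — Yusuf cracked the clock, not the cake; the cake belongs to the buttering event.
(d) Not entailed — 'with a whisk' adds information not in the original event.
(e) Not entailed — 'was buttering' is progressive on an accomplishment; it does not entail the completed 'buttered'.
(f) Entailed — generalizing the patient leaves a sub-description the original still satisfies.

(a), (b), (f)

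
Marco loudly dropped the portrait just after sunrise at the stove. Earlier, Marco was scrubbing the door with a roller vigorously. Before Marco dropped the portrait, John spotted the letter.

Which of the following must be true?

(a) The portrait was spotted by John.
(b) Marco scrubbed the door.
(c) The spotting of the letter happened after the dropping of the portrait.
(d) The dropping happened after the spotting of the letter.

(a) Not entailed — John spotted the letter, not the portrait; the portrait belongs to the dropping event.
(b) Entailed — 'scrub' is an activity; 'was scrubbing' entails that some scrubbing happened, so 'scrubbed' holds.
(c) Not entailed — the narrative places the spotting before the dropping, not after.
(d) Entailed — the narrative places the spotting before the dropping.

(b), (d)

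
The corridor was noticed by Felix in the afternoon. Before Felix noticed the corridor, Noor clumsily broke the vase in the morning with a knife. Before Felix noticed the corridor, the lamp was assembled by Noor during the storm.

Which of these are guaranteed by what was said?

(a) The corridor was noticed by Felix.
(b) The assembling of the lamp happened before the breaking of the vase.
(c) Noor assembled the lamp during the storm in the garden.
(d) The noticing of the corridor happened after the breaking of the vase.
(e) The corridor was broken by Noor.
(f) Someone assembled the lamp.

(a) Entailed — this follows by dropping conjuncts from the noticing event's description.
(b) Not entailed — the narrative doesn't order the assembling relative to the breaking.
(c) Not entailed — 'in the garden' adds information not in the original event.
(d) Entailed — the narrative places the breaking before the noticing.
(e) Not entailed — Noor broke the vase, not the corridor; the corridor belongs to the noticing event.
(f) Entailed — this follows by dropping conjuncts from the assembling event's description.

(a), (d), (f)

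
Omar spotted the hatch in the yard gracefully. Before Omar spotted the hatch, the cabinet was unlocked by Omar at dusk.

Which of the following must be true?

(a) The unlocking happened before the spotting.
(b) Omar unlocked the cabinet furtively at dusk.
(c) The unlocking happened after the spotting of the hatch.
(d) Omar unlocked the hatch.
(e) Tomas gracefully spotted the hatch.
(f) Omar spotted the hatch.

(a), (f)

(a) Entailed — the narrative places the unlocking before the spotting.
(b) Not entailed — 'furtively' adds information not in the original event.
(c) Not entailed — the narrative places the unlocking before the spotting, not after.
(d) Not entailed — Omar unlocked the cabinet, not the hatch; the hatch belongs to the spotting event.
(e) Not entailed — the passage has Omar spotting the hatch, not Tomas.
(f) Entailed — the original entails any weakening of itself; this just drops 'gracefully', 'in the yard'.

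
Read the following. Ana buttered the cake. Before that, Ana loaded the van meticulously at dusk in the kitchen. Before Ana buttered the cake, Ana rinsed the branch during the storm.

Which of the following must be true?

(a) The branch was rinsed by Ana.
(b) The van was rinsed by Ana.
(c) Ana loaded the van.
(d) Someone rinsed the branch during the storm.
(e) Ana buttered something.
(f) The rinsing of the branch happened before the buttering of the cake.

(a) Entailed — dropping 'during the storm' leaves a sub-description the original still satisfies.
(b) Not entailed — Ana rinsed the branch, not the van; the van belongs to the loading event.
(c) Entailed — the original entails any weakening of itself; this just drops 'in the kitchen', 'at dusk', 'meticulously'.
(d) Entailed — generalizing the agent leaves a sub-description the original still satisfies.
(e) Entailed — generalizing the patient leaves a sub-description the original still satisfies.
(f) Entailed — the narrative places the rinsing before the buttering.

(a), (c), (d), (e), (f)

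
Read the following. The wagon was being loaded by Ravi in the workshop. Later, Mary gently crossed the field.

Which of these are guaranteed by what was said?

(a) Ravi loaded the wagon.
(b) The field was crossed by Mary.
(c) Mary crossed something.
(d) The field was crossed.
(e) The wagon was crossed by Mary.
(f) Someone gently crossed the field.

(b), (c), (d), (f)

(a) Not entailed — 'was loading' is progressive on an accomplishment; it does not entail the completed 'loaded'.
(b) Entailed — every conjunct here is already in the original crossing event.
(c) Entailed — the original entails any weakening of itself; this just drops 'gently' and generalizes the patient.
(d) Entailed — every conjunct here is already in the original crossing event.
(e) Not entailed — Mary crossed the field, not the wagon; the wagon belongs to the loading event.
(f) Entailed — generalizing the agent leaves a sub-description the original still satisfies.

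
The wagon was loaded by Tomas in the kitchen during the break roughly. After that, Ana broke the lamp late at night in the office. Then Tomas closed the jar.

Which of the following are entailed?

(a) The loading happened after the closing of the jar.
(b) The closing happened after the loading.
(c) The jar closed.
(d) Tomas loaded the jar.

(b), (c)

(a) Not entailed — the narrative places the loading before the closing, not after.
(b) Entailed — the narrative places the loading before the closing.
(c) Entailed — 'Tomas closed the jar' is causative; it entails the inchoative 'the jar closed'.
(d) Not entailed — Tomas loaded the wagon, not the jar; the jar belongs to the closing event.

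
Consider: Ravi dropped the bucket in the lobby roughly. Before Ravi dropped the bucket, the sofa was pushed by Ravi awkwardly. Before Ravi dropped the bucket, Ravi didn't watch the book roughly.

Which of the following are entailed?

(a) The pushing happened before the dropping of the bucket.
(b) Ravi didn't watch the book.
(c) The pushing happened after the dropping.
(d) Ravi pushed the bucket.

(a) Entailed — the narrative places the pushing before the dropping.
(b) Not entailed — dropping 'roughly' under negation is not valid — the original leaves open that Ravi watched the book some other way.
(c) Not entailed — the narrative places the pushing before the dropping, not after.
(d) Not entailed — Ravi pushed the sofa, not the bucket; the bucket belongs to the dropping event.

(a)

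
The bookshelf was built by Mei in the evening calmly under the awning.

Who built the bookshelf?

Mei

'Mei' marks the agent of the building event.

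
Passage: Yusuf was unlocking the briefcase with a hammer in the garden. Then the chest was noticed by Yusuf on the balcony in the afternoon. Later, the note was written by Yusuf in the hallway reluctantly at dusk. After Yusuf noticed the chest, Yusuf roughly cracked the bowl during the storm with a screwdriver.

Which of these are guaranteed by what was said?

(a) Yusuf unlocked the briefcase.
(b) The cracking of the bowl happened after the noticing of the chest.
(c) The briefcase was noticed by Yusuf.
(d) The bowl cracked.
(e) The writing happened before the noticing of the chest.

(b), (d)

(a) Not entailed — 'was unlocking' is progressive on an accomplishment; it does not entail the completed 'unlocked'.
(b) Entailed — the narrative places the noticing before the cracking.
(c) Not entailed — Yusuf noticed the chest, not the briefcase; the briefcase belongs to the unlocking event.
(d) Entailed — 'Yusuf cracked the bowl' is causative; it entails the inchoative 'the bowl cracked'.
(e) Not entailed — the narrative places the noticing before the writing, not after.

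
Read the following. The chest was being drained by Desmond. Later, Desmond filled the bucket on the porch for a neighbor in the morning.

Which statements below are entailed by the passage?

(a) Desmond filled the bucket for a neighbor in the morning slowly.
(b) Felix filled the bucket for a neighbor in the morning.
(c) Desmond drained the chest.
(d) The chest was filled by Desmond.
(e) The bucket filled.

(a) Not entailed — 'slowly' adds information not in the original event.
(b) Not entailed — the passage has Desmond filling the bucket, not Felix.
(c) Not entailed — 'was draining' is progressive on an accomplishment; it does not entail the completed 'drained'.
(d) Not entailed — Desmond filled the bucket, not the chest; the chest belongs to the draining event.
(e) Entailed — 'Desmond filled the bucket' is causative; it entails the inchoative 'the bucket filled'.

(e)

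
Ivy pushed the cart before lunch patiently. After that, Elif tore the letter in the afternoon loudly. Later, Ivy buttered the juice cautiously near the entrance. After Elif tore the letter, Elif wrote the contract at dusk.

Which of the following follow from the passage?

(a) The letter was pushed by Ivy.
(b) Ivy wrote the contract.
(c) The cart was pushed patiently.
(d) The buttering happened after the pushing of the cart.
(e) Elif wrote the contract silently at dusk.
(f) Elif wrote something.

(c), (d), (f)

(a) Not entailed — Ivy pushed the cart, not the letter; the letter belongs to the tearing event.
(b) Not entailed — the passage has Elif writing the contract, not Ivy.
(c) Entailed — this follows by dropping conjuncts from the pushing event's description.
(d) Entailed — the narrative places the pushing before the buttering.
(e) Not entailed — 'silently' adds information not in the original event.
(f) Entailed — this follows by dropping conjuncts from the writing event's description.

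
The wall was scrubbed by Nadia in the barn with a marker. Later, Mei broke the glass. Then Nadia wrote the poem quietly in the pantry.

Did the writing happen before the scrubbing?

The narrative orders the scrubbing before the writing.

no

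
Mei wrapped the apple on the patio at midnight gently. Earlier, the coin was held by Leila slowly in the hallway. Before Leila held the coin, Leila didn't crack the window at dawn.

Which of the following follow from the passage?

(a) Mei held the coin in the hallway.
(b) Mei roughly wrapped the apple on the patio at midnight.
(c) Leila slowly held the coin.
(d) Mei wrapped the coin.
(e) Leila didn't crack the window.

(a) Not entailed — the passage has Leila holding the coin, not Mei.
(b) Not entailed — 'roughly' adds a manner not in (and inconsistent with) the original.
(c) Entailed — this follows by dropping conjuncts from the holding event's description.
(d) Not entailed — Mei wrapped the apple, not the coin; the coin belongs to the holding event.
(e) Not entailed — dropping 'at dawn' under negation is not valid — the original leaves open that Leila cracked the window some other way.

(c)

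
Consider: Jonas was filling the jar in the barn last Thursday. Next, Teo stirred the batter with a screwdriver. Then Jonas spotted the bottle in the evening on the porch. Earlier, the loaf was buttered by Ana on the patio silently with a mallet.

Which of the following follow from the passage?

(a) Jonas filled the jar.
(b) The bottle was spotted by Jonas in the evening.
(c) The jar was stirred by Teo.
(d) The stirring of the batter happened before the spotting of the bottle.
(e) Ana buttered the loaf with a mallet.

(a) Not entailed — 'was filling' is progressive on an accomplishment; it does not entail the completed 'filled'.
(b) Entailed — every conjunct here is already in the original spotting event.
(c) Not entailed — Teo stirred the batter, not the jar; the jar belongs to the filling event.
(d) Entailed — the narrative places the stirring before the spotting.
(e) Entailed — dropping 'silently', 'on the patio' leaves a sub-description the original still satisfies.

(b), (d), (e)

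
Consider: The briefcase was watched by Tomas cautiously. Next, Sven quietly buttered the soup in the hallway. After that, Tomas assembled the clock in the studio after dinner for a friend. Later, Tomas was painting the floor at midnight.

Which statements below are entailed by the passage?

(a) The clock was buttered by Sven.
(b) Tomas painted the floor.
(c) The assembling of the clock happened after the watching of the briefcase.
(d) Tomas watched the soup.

(a) Not entailed — Sven buttered the soup, not the clock; the clock belongs to the assembling event.
(b) Not entailed — 'was painting' is progressive on an accomplishment; it does not entail the completed 'painted'.
(c) Entailed — the narrative places the watching before the assembling.
(d) Not entailed — Tomas watched the briefcase, not the soup; the soup belongs to the buttering event.

(c)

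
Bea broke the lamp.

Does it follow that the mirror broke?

no

Nothing is said about any mirror; only the lamp is affected.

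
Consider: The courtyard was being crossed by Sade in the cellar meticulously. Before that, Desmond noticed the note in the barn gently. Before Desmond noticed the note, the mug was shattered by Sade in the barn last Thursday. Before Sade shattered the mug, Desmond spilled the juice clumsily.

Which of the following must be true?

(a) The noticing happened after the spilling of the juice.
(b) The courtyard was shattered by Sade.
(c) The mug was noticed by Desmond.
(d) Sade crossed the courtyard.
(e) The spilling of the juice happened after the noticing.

(a)

(a) Entailed — the narrative places the spilling before the noticing.
(b) Not entailed — Sade shattered the mug, not the courtyard; the courtyard belongs to the crossing event.
(c) Not entailed — Desmond noticed the note, not the mug; the mug belongs to the shattering event.
(d) Not entailed — 'was crossing' is progressive on an accomplishment; it does not entail the completed 'crossed'.
(e) Not entailed — the narrative places the spilling before the noticing, not after.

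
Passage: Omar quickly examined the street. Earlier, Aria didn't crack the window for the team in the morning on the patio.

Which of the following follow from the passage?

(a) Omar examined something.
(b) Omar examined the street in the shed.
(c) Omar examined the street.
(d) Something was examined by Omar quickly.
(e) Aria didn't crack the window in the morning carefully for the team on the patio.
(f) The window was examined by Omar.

(a), (c), (d), (e)

(a) Entailed — the original entails any weakening of itself; this just drops 'quickly' and generalizes the patient.
(b) Not entailed — 'in the shed' adds information not in the original event.
(c) Entailed — every conjunct here is already in the original examining event.
(d) Entailed — the original entails any weakening of itself; this just generalizes the patient.
(e) Entailed — under negation, adding a further restriction is entailed: if no such cracking event occurred, none occurred carefully either.
(f) Not entailed — Omar examined the street, not the window; the window belongs to the cracking event.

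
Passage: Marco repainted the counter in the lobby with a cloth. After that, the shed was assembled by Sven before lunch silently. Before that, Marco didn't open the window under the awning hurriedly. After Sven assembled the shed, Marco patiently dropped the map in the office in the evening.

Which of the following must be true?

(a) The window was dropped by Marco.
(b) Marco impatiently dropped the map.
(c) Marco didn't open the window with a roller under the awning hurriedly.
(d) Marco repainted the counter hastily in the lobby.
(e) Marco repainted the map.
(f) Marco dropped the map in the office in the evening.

(c), (f)

(a) Not entailed — Marco dropped the map, not the window; the window belongs to the opening event.
(b) Not entailed — 'impatiently' adds a manner not in (and inconsistent with) the original.
(c) Entailed — under negation, adding a further restriction is entailed: if no such opening event occurred, none occurred with a roller either.
(d) Not entailed — 'hastily' adds information not in the original event.
(e) Not entailed — Marco repainted the counter, not the map; the map belongs to the dropping event.
(f) Entailed — every conjunct here is already in the original dropping event.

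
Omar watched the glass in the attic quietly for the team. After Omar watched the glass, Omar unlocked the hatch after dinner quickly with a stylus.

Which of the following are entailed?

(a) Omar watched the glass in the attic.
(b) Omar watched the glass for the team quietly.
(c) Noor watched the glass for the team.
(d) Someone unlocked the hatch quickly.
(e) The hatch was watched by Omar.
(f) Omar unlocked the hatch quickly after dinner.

(a) Entailed — every conjunct here is already in the original watching event.
(b) Entailed — dropping 'in the attic' leaves a sub-description the original still satisfies.
(c) Not entailed — the passage has Omar watching the glass, not Noor.
(d) Entailed — this follows by dropping conjuncts from the unlocking event's description.
(e) Not entailed — Omar watched the glass, not the hatch; the hatch belongs to the unlocking event.
(f) Entailed — every conjunct here is already in the original unlocking event.

(a), (b), (d), (f)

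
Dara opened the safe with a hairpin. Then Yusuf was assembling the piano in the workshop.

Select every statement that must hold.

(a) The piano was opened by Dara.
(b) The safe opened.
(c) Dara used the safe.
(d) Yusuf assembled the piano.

(a) Not entailed — Dara opened the safe, not the piano; the piano belongs to the assembling event.
(b) Entailed — 'Dara opened the safe' is causative; it entails the inchoative 'the safe opened'.
(c) Not entailed — the safe is the patient, not an instrument — Dara used a hairpin.
(d) Not entailed — 'was assembling' is progressive on an accomplishment; it does not entail the completed 'assembled'.

(b)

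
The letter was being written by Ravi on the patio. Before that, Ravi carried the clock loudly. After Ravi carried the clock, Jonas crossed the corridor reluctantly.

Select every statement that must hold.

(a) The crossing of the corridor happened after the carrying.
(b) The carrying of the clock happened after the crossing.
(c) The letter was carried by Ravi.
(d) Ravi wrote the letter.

(a) Entailed — the narrative places the carrying before the crossing.
(b) Not entailed — the narrative places the carrying before the crossing, not after.
(c) Not entailed — Ravi carried the clock, not the letter; the letter belongs to the writing event.
(d) Not entailed — 'was writing' is progressive on an accomplishment; it does not entail the completed 'wrote'.

(a)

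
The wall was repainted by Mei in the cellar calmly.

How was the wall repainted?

calmly

'calmly' marks the manner of the repainting event.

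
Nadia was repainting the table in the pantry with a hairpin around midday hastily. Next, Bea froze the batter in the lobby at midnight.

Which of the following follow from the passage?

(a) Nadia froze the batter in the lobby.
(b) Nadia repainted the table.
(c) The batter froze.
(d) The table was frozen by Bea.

(c)

(a) Not entailed — the passage has Bea freezing the batter, not Nadia.
(b) Not entailed — 'was repainting' is progressive on an accomplishment; it does not entail the completed 'repainted'.
(c) Entailed — 'Bea froze the batter' is causative; it entails the inchoative 'the batter froze'.
(d) Not entailed — Bea froze the batter, not the table; the table belongs to the repainting event.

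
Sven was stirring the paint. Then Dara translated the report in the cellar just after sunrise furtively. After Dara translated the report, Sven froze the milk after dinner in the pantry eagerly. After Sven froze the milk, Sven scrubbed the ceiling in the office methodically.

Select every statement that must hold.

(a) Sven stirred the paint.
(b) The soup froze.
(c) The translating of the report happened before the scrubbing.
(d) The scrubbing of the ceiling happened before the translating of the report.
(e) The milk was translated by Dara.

(a), (c)

(a) Entailed — 'stir' is an activity; 'was stirring' entails that some stirring happened, so 'stirred' holds.
(b) Not entailed — the milk is what froze, not the soup.
(c) Entailed — the narrative places the translating before the scrubbing.
(d) Not entailed — the narrative places the translating before the scrubbing, not after.
(e) Not entailed — Dara translated the report, not the milk; the milk belongs to the freezing event.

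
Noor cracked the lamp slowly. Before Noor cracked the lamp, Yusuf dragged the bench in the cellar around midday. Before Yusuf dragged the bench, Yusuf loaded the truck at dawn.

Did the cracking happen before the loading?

no

The narrative orders the loading before the cracking.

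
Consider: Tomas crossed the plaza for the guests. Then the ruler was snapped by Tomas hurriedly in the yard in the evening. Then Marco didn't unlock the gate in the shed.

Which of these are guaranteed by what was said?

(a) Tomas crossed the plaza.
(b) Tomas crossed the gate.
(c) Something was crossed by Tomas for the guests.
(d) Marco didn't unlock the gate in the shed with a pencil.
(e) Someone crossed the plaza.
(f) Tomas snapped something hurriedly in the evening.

(a) Entailed — every conjunct here is already in the original crossing event.
(b) Not entailed — Tomas crossed the plaza, not the gate; the gate belongs to the unlocking event.
(c) Entailed — the original entails any weakening of itself; this just generalizes the patient.
(d) Entailed — under negation, adding a further restriction is entailed: if no such unlocking event occurred, none occurred with a pencil either.
(e) Entailed — dropping 'for the guests' and generalizing the agent leaves a sub-description the original still satisfies.
(f) Entailed — every conjunct here is already in the original snapping event.

(a), (c), (d), (e), (f)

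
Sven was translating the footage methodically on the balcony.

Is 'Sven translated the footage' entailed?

no

'was translating' is progressive; for an accomplishment like 'translate the footage', it doesn't entail completion.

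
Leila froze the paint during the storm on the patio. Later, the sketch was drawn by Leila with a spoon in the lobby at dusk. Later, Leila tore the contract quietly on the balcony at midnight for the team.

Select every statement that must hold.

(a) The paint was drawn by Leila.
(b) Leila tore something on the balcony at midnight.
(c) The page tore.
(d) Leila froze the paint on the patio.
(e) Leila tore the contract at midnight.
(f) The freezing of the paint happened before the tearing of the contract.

(a) Not entailed — Leila drew the sketch, not the paint; the paint belongs to the freezing event.
(b) Entailed — dropping 'quietly', 'for the team' and generalizing the patient leaves a sub-description the original still satisfies.
(c) Not entailed — the contract is what tore, not the page.
(d) Entailed — this follows by dropping conjuncts from the freezing event's description.
(e) Entailed — every conjunct here is already in the original tearing event.
(f) Entailed — the narrative places the freezing before the tearing.

(b), (d), (e), (f)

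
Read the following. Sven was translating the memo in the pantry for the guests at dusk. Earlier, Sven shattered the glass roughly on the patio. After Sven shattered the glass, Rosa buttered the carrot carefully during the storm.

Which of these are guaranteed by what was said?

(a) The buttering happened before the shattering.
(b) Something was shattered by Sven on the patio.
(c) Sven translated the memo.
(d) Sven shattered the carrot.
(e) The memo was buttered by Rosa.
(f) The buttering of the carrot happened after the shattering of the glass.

(b), (f)

(a) Not entailed — the narrative places the shattering before the buttering, not after.
(b) Entailed — dropping 'roughly' and generalizing the patient leaves a sub-description the original still satisfies.
(c) Not entailed — 'was translating' is progressive on an accomplishment; it does not entail the completed 'translated'.
(d) Not entailed — Sven shattered the glass, not the carrot; the carrot belongs to the buttering event.
(e) Not entailed — Rosa buttered the carrot, not the memo; the memo belongs to the translating event.
(f) Entailed — the narrative places the shattering before the buttering.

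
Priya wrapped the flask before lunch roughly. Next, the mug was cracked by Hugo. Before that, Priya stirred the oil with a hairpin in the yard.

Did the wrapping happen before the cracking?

yes

The narrative orders the wrapping before the cracking.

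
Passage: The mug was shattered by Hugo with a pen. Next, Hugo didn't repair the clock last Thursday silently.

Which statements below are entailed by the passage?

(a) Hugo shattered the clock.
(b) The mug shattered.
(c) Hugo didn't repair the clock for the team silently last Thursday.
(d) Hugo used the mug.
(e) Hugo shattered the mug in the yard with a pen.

(b), (c)

(a) Not entailed — Hugo shattered the mug, not the clock; the clock belongs to the repairing event.
(b) Entailed — 'Hugo shattered the mug' is causative; it entails the inchoative 'the mug shattered'.
(c) Entailed — under negation, adding a further restriction is entailed: if no such repairing event occurred, none occurred for the team either.
(d) Not entailed — the mug is the patient, not an instrument — Hugo used a pen.
(e) Not entailed — 'in the yard' adds information not in the original event.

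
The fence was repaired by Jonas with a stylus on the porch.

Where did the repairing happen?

on the porch

'on the porch' marks the location of the repairing event.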